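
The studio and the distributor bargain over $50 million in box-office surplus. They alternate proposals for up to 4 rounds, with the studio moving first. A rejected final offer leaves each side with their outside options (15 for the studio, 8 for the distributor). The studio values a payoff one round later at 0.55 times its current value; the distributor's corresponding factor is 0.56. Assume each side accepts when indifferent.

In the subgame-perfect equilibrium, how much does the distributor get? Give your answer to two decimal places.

18.64

By backward induction:
Round 4 (the distributor proposes): the studio gets 15 if talks fail, so the distributor offers 15 and keeps 35.
Round 3 (the studio proposes): the distributor can get 35 next round, worth 0.56 × 35 = 19.6 now. The studio offers 19.6 and keeps 50 − 19.6 = 30.4.
Round 2 (the distributor proposes): the studio can get 30.4 next round, worth 0.55 × 30.4 = 16.72 now; the distributor offers that and keeps 33.28.
Round 1 (the studio proposes): the distributor can get 33.28 next round, worth 0.56 × 33.28 = 18.6368 now, so the studio offers 18.6368, keeping 31.3632.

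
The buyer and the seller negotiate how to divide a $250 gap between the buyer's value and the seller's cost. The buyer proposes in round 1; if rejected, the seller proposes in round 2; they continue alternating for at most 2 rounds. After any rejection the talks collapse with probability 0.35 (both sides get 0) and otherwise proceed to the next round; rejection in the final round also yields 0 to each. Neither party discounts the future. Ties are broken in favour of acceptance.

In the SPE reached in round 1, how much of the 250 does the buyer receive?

87.5

By backward induction:
Round 2 (the seller proposes): the buyer will accept anything ≥ 0, so the seller offers 0 and keeps 250.
Round 1 (the buyer proposes): rejecting gives the seller an expected 0.65 × 250 = 162.5, so the buyer offers 162.5, keeping 87.5.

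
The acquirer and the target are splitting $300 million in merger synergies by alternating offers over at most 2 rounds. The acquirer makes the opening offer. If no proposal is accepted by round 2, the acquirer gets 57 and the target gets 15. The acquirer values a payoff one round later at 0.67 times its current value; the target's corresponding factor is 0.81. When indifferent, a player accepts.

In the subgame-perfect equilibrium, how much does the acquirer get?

Round 2 (the target proposes): the acquirer gets 57 if talks fail, so the target offers 57 and keeps 243.
Round 1 (the acquirer proposes): the target can get 243 next round, worth 0.81 × 243 = 196.83 now. The acquirer offers 196.83 and keeps 300 − 196.83 = 103.17.

103.17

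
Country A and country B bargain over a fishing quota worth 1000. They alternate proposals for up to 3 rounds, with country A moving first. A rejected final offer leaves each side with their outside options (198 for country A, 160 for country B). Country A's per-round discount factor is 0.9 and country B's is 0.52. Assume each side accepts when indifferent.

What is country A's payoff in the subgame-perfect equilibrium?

Round 3 (country A proposes): country B gets 160 if talks fail, so country A offers 160 and keeps 840.
Round 2 (country B proposes): country A can get 840 next round, worth 0.9 × 840 = 756 now. Country B offers 756 and keeps 1000 − 756 = 244.
Round 1 (country A proposes): country B can get 244 next round, worth 0.52 × 244 = 126.88 now, so country A offers 126.88, keeping 873.12.

873.12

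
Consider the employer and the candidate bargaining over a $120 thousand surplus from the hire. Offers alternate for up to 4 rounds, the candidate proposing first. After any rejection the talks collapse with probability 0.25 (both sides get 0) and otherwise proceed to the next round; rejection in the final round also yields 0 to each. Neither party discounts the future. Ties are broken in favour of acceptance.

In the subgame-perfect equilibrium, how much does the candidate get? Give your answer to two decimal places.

Round 4 (the employer proposes): the candidate will accept anything ≥ 0, so the employer offers 0 and keeps 120.
Round 3 (the candidate proposes): rejecting gives the employer an expected 0.75 × 120 = 90. The candidate offers 90 and keeps 120 − 90 = 30.
Round 2 (the employer proposes): rejecting gives the candidate an expected 0.75 × 30 = 22.5. The employer offers 22.5 and keeps 120 − 22.5 = 97.5.
Round 1 (the candidate proposes): rejecting gives the employer an expected 0.75 × 97.5 = 73.125, so the candidate offers 73.125, keeping 46.875.

46.88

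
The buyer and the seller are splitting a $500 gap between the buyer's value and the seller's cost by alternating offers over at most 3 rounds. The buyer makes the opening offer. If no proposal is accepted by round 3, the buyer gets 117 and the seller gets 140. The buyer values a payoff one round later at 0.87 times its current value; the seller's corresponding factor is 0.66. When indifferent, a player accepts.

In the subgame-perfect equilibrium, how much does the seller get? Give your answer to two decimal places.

123.29

Solve by backward induction from round 3.
Round 3 (the buyer proposes): the seller gets 140 if talks fail, so the buyer offers 140 and keeps 360.
Round 2 (the seller proposes): the buyer can get 360 next round, worth 0.87 × 360 = 313.2 now. The seller offers 313.2 and keeps 500 − 313.2 = 186.8.
Round 1 (the buyer proposes): the seller can get 186.8 next round, worth 0.66 × 186.8 = 123.288 now; the buyer offers that and keeps 376.712.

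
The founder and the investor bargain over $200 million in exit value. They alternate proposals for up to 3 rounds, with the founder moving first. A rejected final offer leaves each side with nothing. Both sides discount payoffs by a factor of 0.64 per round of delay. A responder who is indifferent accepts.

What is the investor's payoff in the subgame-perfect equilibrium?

Round 3 (the founder proposes): the investor will accept anything ≥ 0, so the founder offers 0 and keeps 200.
Round 2 (the investor proposes): the founder can get 200 next round, worth 0.64 × 200 = 128 now, so the investor offers 128, keeping 72.
Round 1 (the founder proposes): the investor can get 72 next round, worth 0.64 × 72 = 46.08 now, so the founder offers 46.08, keeping 153.92.

46.08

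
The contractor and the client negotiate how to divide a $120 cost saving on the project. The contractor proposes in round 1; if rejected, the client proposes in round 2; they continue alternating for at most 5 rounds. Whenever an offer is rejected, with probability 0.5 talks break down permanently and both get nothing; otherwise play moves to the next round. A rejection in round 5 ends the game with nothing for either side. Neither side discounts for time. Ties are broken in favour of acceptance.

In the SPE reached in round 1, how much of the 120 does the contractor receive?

Round 5 (the contractor proposes): rejection yields 0 for the client; the contractor offers 0 and keeps 120.
Round 4 (the client proposes): rejecting gives the contractor an expected 0.5 × 120 = 60, so the client offers 60, keeping 60.
Round 3 (the contractor proposes): rejecting gives the client an expected 0.5 × 60 = 30, so the contractor offers 30, keeping 90.
Round 2 (the client proposes): rejecting gives the contractor an expected 0.5 × 90 = 45; the client offers that and keeps 75.
Round 1 (the contractor proposes): rejecting gives the client an expected 0.5 × 75 = 37.5. The contractor offers 37.5 and keeps 120 − 37.5 = 82.5.

82.5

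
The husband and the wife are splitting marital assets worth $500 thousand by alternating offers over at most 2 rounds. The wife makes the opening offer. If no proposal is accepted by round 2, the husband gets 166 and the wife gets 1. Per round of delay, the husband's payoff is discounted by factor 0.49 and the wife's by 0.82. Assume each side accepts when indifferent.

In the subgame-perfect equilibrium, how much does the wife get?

Solve by backward induction from round 2.
Round 2 (the husband proposes): the wife gets 1 if talks fail, so the husband offers 1 and keeps 499.
Round 1 (the wife proposes): the husband can get 499 next round, worth 0.49 × 499 = 244.51 now; the wife offers that and keeps 255.49.

255.49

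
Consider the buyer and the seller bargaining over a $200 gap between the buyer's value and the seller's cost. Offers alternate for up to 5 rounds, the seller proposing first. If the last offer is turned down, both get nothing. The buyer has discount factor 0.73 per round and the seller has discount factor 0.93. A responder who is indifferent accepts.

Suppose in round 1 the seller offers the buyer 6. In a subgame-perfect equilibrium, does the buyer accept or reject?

Reject

Work out the buyer's continuation value if the offer is rejected.
Round 5 (the seller proposes): the buyer will accept anything ≥ 0, so the seller offers 0 and keeps 200.
Round 4 (the buyer proposes): the seller can get 200 next round, worth 0.93 × 200 = 186 now. The buyer offers 186 and keeps 200 − 186 = 14.
Round 3 (the seller proposes): the buyer can get 14 next round, worth 0.73 × 14 = 10.22 now, so the seller offers 10.22, keeping 189.78.
Round 2 (the buyer proposes): the seller can get 189.78 next round, worth 0.93 × 189.78 = 176.4954 now, so the buyer offers 176.4954, keeping 23.5046.
So by rejecting in round 1, the buyer gets 23.5046 next round, worth 0.73 × 23.5046 = 17.158358 now.
Offer 6 < 17.158358, so the buyer rejects.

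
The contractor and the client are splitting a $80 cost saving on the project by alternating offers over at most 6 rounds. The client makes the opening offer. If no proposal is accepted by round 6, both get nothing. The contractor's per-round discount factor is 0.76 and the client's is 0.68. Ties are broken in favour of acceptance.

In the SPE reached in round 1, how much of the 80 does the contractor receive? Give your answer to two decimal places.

Round 6 (the contractor proposes): the client will accept anything ≥ 0, so the contractor offers 0 and keeps 80.
Round 5 (the client proposes): the contractor can get 80 next round, worth 0.76 × 80 = 60.8 now; the client offers that and keeps 19.2.
Round 4 (the contractor proposes): the client can get 19.2 next round, worth 0.68 × 19.2 = 13.056 now; the contractor offers that and keeps 66.944.
Round 3 (the client proposes): the contractor can get 66.944 next round, worth 0.76 × 66.944 = 50.87744 now, so the client offers 50.87744, keeping 29.12256.
Round 2 (the contractor proposes): the client can get 29.12256 next round, worth 0.68 × 29.12256 = 19.8033408 now; the contractor offers that and keeps 60.1966592.
Round 1 (the client proposes): the contractor can get 60.1966592 next round, worth 0.76 × 60.1966592 = 45.749460992 now, so the client offers 45.749460992, keeping 34.250539008.

45.75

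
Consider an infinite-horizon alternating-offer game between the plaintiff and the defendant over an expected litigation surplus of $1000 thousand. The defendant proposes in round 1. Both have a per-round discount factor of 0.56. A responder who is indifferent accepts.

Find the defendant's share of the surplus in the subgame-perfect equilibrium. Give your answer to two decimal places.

641.03

When the defendant proposes, the plaintiff accepts any offer worth at least 0.56 times what the plaintiff would get by proposing next round; and vice versa.
This gives x = 1000 − 0.56y and y = 1000 − 0.56x, where x and y are each side's share when it proposes.
Hence (1 − 0.56·0.56)x = 1000(1 − 0.56), i.e. 0.6864·x = 440.
x ≈ 641.0256; the plaintiff's share is 1000 − x ≈ 358.9744.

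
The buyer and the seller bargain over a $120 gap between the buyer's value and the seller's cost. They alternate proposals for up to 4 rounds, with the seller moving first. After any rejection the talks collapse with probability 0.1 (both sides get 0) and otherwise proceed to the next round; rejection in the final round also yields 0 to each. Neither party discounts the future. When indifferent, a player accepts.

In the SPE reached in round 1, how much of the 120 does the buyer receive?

98.28

Round 4 (the buyer proposes): rejection yields 0 for the seller; the buyer offers 0 and keeps 120.
Round 3 (the seller proposes): rejecting gives the buyer an expected 0.9 × 120 = 108. The seller offers 108 and keeps 120 − 108 = 12.
Round 2 (the buyer proposes): rejecting gives the seller an expected 0.9 × 12 = 10.8, so the buyer offers 10.8, keeping 109.2.
Round 1 (the seller proposes): rejecting gives the buyer an expected 0.9 × 109.2 = 98.28, so the seller offers 98.28, keeping 21.72.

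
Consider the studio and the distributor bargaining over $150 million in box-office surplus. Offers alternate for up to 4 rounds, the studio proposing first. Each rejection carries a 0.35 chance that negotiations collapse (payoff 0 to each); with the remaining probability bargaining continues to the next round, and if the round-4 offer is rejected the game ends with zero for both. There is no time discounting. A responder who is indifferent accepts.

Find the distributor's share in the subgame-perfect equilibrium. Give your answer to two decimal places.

75.32

Round 4 (the distributor proposes): rejection yields 0 for the studio; the distributor offers 0 and keeps 150.
Round 3 (the studio proposes): rejecting gives the distributor an expected 0.65 × 150 = 97.5, so the studio offers 97.5, keeping 52.5.
Round 2 (the distributor proposes): rejecting gives the studio an expected 0.65 × 52.5 = 34.125, so the distributor offers 34.125, keeping 115.875.
Round 1 (the studio proposes): rejecting gives the distributor an expected 0.65 × 115.875 = 75.31875. The studio offers 75.31875 and keeps 150 − 75.31875 = 74.68125.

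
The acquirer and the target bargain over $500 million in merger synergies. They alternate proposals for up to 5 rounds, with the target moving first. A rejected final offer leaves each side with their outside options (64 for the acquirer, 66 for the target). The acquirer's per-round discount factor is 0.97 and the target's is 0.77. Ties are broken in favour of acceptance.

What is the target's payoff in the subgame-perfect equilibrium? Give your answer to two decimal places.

269.43

Round 5 (the target proposes): the acquirer gets 64 if talks fail, so the target offers 64 and keeps 436.
Round 4 (the acquirer proposes): the target can get 436 next round, worth 0.77 × 436 = 335.72 now; the acquirer offers that and keeps 164.28.
Round 3 (the target proposes): the acquirer can get 164.28 next round, worth 0.97 × 164.28 = 159.3516 now; the target offers that and keeps 340.6484.
Round 2 (the acquirer proposes): the target can get 340.6484 next round, worth 0.77 × 340.6484 = 262.299268 now; the acquirer offers that and keeps 237.700732.
Round 1 (the target proposes): the acquirer can get 237.700732 next round, worth 0.97 × 237.700732 = 230.56971004 now, so the target offers 230.56971004, keeping 269.43028996.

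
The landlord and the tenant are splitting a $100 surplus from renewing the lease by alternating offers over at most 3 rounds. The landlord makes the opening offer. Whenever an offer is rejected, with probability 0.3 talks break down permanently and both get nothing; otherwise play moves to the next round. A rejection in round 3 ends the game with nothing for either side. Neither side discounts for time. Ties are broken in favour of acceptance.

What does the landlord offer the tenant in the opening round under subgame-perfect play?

21

Round 3 (the landlord proposes): the tenant will accept anything ≥ 0, so the landlord offers 0 and keeps 100.
Round 2 (the tenant proposes): rejecting gives the landlord an expected 0.7 × 100 = 70, so the tenant offers 70, keeping 30.
Round 1 (the landlord proposes): rejecting gives the tenant an expected 0.7 × 30 = 21; the landlord offers that and keeps 79.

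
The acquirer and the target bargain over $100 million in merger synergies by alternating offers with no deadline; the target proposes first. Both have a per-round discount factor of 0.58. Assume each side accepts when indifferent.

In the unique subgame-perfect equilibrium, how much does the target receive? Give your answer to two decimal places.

Let x be the target's share when the target proposes and y be the acquirer's share when the acquirer proposes.
The acquirer accepts iff offered ≥ 0.58·y, so x = 100 − 0.58y. Symmetrically y = 100 − 0.58x.
Substituting: x = 100 − 0.58(100 − 0.58x), giving x(1 − 0.58·0.58) = 100(1 − 0.58).
So x = 100 × 0.42 / 0.6636 ≈ 63.2911, and the acquirer receives 100 − x ≈ 36.7089.

63.29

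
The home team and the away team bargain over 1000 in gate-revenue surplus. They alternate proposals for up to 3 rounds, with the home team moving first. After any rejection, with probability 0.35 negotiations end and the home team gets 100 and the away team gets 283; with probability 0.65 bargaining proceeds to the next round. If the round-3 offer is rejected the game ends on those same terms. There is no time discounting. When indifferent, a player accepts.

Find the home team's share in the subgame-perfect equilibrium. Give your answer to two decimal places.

576.63

By backward induction:
Round 3 (the home team proposes): the away team gets 283 if talks fail, so the home team offers 283 and keeps 717.
Round 2 (the away team proposes): rejecting gives the home team an expected 0.65 × 717 + 0.35 × 100 = 501.05, so the away team offers 501.05, keeping 498.95.
Round 1 (the home team proposes): rejecting gives the away team an expected 0.65 × 498.95 + 0.35 × 283 = 423.3675; the home team offers that and keeps 576.6325.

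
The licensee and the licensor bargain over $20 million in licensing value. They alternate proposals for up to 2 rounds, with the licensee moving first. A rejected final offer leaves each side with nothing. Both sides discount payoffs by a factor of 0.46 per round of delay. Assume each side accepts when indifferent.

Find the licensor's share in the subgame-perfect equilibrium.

9.2

Round 2 (the licensor proposes): the licensee will accept anything ≥ 0, so the licensor offers 0 and keeps 20.
Round 1 (the licensee proposes): the licensor can get 20 next round, worth 0.46 × 20 = 9.2 now, so the licensee offers 9.2, keeping 10.8.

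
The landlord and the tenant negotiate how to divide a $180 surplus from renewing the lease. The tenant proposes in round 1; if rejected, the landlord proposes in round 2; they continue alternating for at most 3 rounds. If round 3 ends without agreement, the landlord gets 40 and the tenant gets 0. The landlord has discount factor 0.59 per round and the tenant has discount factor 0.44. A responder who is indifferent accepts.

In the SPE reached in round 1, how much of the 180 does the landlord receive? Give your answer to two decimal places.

Round 3 (the tenant proposes): the landlord gets 40 if talks fail, so the tenant offers 40 and keeps 140.
Round 2 (the landlord proposes): the tenant can get 140 next round, worth 0.44 × 140 = 61.6 now. The landlord offers 61.6 and keeps 180 − 61.6 = 118.4.
Round 1 (the tenant proposes): the landlord can get 118.4 next round, worth 0.59 × 118.4 = 69.856 now. The tenant offers 69.856 and keeps 180 − 69.856 = 110.144.

69.86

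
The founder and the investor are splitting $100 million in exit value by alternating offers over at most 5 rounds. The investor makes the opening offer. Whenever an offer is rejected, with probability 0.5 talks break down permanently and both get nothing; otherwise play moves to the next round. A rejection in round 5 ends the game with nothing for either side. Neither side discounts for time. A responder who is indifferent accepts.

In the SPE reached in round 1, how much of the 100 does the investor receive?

Round 5 (the investor proposes): rejection yields 0 for the founder; the investor offers 0 and keeps 100.
Round 4 (the founder proposes): rejecting gives the investor an expected 0.5 × 100 = 50, so the founder offers 50, keeping 50.
Round 3 (the investor proposes): rejecting gives the founder an expected 0.5 × 50 = 25; the investor offers that and keeps 75.
Round 2 (the founder proposes): rejecting gives the investor an expected 0.5 × 75 = 37.5, so the founder offers 37.5, keeping 62.5.
Round 1 (the investor proposes): rejecting gives the founder an expected 0.5 × 62.5 = 31.25, so the investor offers 31.25, keeping 68.75.

68.75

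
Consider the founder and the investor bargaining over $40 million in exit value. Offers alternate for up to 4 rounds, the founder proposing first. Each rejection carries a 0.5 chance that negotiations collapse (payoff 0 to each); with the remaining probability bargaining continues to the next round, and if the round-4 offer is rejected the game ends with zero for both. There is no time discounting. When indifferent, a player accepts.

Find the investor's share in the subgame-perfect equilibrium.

15

By backward induction:
Round 4 (the investor proposes): the founder will accept anything ≥ 0, so the investor offers 0 and keeps 40.
Round 3 (the founder proposes): rejecting gives the investor an expected 0.5 × 40 = 20. The founder offers 20 and keeps 40 − 20 = 20.
Round 2 (the investor proposes): rejecting gives the founder an expected 0.5 × 20 = 10, so the investor offers 10, keeping 30.
Round 1 (the founder proposes): rejecting gives the investor an expected 0.5 × 30 = 15, so the founder offers 15, keeping 25.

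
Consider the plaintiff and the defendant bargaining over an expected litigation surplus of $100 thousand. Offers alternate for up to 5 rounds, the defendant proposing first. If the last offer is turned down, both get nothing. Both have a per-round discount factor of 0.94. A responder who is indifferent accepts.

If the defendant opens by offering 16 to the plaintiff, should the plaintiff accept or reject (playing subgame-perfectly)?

Accept

Round 5 (the defendant proposes): rejection yields 0 for the plaintiff; the defendant offers 0 and keeps 100.
Round 4 (the plaintiff proposes): the defendant can get 100 next round, worth 0.94 × 100 = 94 now. The plaintiff offers 94 and keeps 100 − 94 = 6.
Round 3 (the defendant proposes): the plaintiff can get 6 next round, worth 0.94 × 6 = 5.64 now, so the defendant offers 5.64, keeping 94.36.
Round 2 (the plaintiff proposes): the defendant can get 94.36 next round, worth 0.94 × 94.36 = 88.6984 now; the plaintiff offers that and keeps 11.3016.
So by rejecting in round 1, the plaintiff gets 11.3016 next round, worth 0.94 × 11.3016 = 10.623504 now.
Offer 16 ≥ 10.623504, so the plaintiff accepts.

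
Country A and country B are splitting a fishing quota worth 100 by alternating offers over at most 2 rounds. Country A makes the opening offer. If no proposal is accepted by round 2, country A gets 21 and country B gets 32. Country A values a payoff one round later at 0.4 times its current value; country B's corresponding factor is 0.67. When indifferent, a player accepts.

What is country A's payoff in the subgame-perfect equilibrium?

Round 2 (country B proposes): country A gets 21 if talks fail, so country B offers 21 and keeps 79.
Round 1 (country A proposes): country B can get 79 next round, worth 0.67 × 79 = 52.93 now, so country A offers 52.93, keeping 47.07.

47.07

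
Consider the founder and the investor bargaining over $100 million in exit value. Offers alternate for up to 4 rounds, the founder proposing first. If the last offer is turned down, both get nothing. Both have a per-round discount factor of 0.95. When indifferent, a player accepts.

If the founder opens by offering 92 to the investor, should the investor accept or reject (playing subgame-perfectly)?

Accept

Round 4 (the investor proposes): the founder will accept anything ≥ 0, so the investor offers 0 and keeps 100.
Round 3 (the founder proposes): the investor can get 100 next round, worth 0.95 × 100 = 95 now; the founder offers that and keeps 5.
Round 2 (the investor proposes): the founder can get 5 next round, worth 0.95 × 5 = 4.75 now, so the investor offers 4.75, keeping 95.25.
So by rejecting in round 1, the investor gets 95.25 next round, worth 0.95 × 95.25 = 90.4875 now.
Offer 92 ≥ 90.4875, so the investor accepts.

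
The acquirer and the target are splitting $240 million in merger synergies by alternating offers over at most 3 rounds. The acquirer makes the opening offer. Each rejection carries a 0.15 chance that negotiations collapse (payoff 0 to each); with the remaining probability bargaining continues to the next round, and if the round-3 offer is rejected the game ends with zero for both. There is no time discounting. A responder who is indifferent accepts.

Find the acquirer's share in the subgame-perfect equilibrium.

Round 3 (the acquirer proposes): the target will accept anything ≥ 0, so the acquirer offers 0 and keeps 240.
Round 2 (the target proposes): rejecting gives the acquirer an expected 0.85 × 240 = 204, so the target offers 204, keeping 36.
Round 1 (the acquirer proposes): rejecting gives the target an expected 0.85 × 36 = 30.6, so the acquirer offers 30.6, keeping 209.4.

209.4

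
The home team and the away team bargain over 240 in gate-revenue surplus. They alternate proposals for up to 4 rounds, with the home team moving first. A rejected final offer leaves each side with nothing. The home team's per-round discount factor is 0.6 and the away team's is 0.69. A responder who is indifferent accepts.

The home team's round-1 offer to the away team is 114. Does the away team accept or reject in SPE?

Reject

Round 4 (the away team proposes): the home team will accept anything ≥ 0, so the away team offers 0 and keeps 240.
Round 3 (the home team proposes): the away team can get 240 next round, worth 0.69 × 240 = 165.6 now; the home team offers that and keeps 74.4.
Round 2 (the away team proposes): the home team can get 74.4 next round, worth 0.6 × 74.4 = 44.64 now. The away team offers 44.64 and keeps 240 − 44.64 = 195.36.
So by rejecting in round 1, the away team gets 195.36 next round, worth 0.69 × 195.36 = 134.7984 now.
Offer 114 < 134.7984, so the away team rejects.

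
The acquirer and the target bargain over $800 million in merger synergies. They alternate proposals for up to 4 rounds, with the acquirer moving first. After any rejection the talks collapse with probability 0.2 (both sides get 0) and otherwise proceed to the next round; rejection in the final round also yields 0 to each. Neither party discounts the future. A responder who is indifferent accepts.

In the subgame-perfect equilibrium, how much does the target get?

By backward induction:
Round 4 (the target proposes): rejection yields 0 for the acquirer; the target offers 0 and keeps 800.
Round 3 (the acquirer proposes): rejecting gives the target an expected 0.8 × 800 = 640, so the acquirer offers 640, keeping 160.
Round 2 (the target proposes): rejecting gives the acquirer an expected 0.8 × 160 = 128, so the target offers 128, keeping 672.
Round 1 (the acquirer proposes): rejecting gives the target an expected 0.8 × 672 = 537.6; the acquirer offers that and keeps 262.4.

537.6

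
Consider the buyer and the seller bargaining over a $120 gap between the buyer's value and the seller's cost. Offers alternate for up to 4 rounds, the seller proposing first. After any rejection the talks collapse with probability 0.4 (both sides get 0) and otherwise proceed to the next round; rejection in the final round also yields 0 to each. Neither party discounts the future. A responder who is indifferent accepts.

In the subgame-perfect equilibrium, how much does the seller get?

65.28

Round 4 (the buyer proposes): the seller will accept anything ≥ 0, so the buyer offers 0 and keeps 120.
Round 3 (the seller proposes): rejecting gives the buyer an expected 0.6 × 120 = 72. The seller offers 72 and keeps 120 − 72 = 48.
Round 2 (the buyer proposes): rejecting gives the seller an expected 0.6 × 48 = 28.8. The buyer offers 28.8 and keeps 120 − 28.8 = 91.2.
Round 1 (the seller proposes): rejecting gives the buyer an expected 0.6 × 91.2 = 54.72, so the seller offers 54.72, keeping 65.28.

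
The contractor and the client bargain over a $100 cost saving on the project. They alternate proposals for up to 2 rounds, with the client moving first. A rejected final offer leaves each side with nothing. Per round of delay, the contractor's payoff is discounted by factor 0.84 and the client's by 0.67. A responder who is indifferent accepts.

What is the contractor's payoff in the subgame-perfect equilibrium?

By backward induction:
Round 2 (the contractor proposes): the client will accept anything ≥ 0, so the contractor offers 0 and keeps 100.
Round 1 (the client proposes): the contractor can get 100 next round, worth 0.84 × 100 = 84 now, so the client offers 84, keeping 16.

84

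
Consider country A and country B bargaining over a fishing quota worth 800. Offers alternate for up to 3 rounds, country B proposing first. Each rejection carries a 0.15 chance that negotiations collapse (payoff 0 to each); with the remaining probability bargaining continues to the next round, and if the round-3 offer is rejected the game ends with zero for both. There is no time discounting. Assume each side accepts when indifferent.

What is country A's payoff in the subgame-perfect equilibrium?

102

By backward induction:
Round 3 (country B proposes): rejection yields 0 for country A; country B offers 0 and keeps 800.
Round 2 (country A proposes): rejecting gives country B an expected 0.85 × 800 = 680, so country A offers 680, keeping 120.
Round 1 (country B proposes): rejecting gives country A an expected 0.85 × 120 = 102, so country B offers 102, keeping 698.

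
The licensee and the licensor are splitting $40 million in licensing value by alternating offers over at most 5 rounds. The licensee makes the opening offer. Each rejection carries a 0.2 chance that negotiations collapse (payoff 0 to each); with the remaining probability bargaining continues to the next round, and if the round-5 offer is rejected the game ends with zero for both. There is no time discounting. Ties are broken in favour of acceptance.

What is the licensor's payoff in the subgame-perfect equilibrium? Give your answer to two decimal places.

10.50

By backward induction:
Round 5 (the licensee proposes): rejection yields 0 for the licensor; the licensee offers 0 and keeps 40.
Round 4 (the licensor proposes): rejecting gives the licensee an expected 0.8 × 40 = 32. The licensor offers 32 and keeps 40 − 32 = 8.
Round 3 (the licensee proposes): rejecting gives the licensor an expected 0.8 × 8 = 6.4, so the licensee offers 6.4, keeping 33.6.
Round 2 (the licensor proposes): rejecting gives the licensee an expected 0.8 × 33.6 = 26.88; the licensor offers that and keeps 13.12.
Round 1 (the licensee proposes): rejecting gives the licensor an expected 0.8 × 13.12 = 10.496, so the licensee offers 10.496, keeping 29.504.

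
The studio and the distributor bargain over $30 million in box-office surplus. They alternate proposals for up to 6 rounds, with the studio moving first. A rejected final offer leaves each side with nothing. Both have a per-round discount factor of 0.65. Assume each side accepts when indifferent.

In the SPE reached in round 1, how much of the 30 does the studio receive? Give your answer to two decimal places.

16.81

Round 6 (the distributor proposes): rejection yields 0 for the studio; the distributor offers 0 and keeps 30.
Round 5 (the studio proposes): the distributor can get 30 next round, worth 0.65 × 30 = 19.5 now; the studio offers that and keeps 10.5.
Round 4 (the distributor proposes): the studio can get 10.5 next round, worth 0.65 × 10.5 = 6.825 now; the distributor offers that and keeps 23.175.
Round 3 (the studio proposes): the distributor can get 23.175 next round, worth 0.65 × 23.175 = 15.06375 now; the studio offers that and keeps 14.93625.
Round 2 (the distributor proposes): the studio can get 14.93625 next round, worth 0.65 × 14.93625 = 9.7085625 now. The distributor offers 9.7085625 and keeps 30 − 9.7085625 = 20.2914375.
Round 1 (the studio proposes): the distributor can get 20.2914375 next round, worth 0.65 × 20.2914375 = 13.189434375 now. The studio offers 13.189434375 and keeps 30 − 13.189434375 = 16.810565625.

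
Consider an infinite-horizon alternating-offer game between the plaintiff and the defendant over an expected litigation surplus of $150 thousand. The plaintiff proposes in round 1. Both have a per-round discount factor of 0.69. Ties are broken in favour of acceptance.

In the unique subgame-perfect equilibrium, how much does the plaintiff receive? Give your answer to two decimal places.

In a stationary SPE each proposer offers the other exactly their discounted continuation value.
If the plaintiff keeps x when proposing and the defendant keeps y when proposing, then x = 150 − 0.69y and y = 150 − 0.69x.
Solving: x = 150(1 − 0.69) / (1 − 0.69·0.69) = 46.5 / 0.5239 ≈ 88.7574.
The defendant gets 150 − 88.7574 ≈ 61.2426.

88.76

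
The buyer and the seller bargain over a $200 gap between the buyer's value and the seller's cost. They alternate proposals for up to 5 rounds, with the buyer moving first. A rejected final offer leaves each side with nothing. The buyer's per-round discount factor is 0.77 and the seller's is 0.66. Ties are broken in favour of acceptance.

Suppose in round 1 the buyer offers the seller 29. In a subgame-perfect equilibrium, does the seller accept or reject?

Round 5 (the buyer proposes): the seller will accept anything ≥ 0, so the buyer offers 0 and keeps 200.
Round 4 (the seller proposes): the buyer can get 200 next round, worth 0.77 × 200 = 154 now, so the seller offers 154, keeping 46.
Round 3 (the buyer proposes): the seller can get 46 next round, worth 0.66 × 46 = 30.36 now. The buyer offers 30.36 and keeps 200 − 30.36 = 169.64.
Round 2 (the seller proposes): the buyer can get 169.64 next round, worth 0.77 × 169.64 = 130.6228 now, so the seller offers 130.6228, keeping 69.3772.
So by rejecting in round 1, the seller gets 69.3772 next round, worth 0.66 × 69.3772 = 45.788952 now.
Offer 29 < 45.788952, so the seller rejects.

Reject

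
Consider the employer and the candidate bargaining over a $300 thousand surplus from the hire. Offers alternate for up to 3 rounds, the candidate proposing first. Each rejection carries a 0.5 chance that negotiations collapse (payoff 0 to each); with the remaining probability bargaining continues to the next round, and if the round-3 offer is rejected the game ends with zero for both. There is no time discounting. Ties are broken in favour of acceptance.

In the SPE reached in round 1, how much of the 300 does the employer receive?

75

By backward induction:
Round 3 (the candidate proposes): the employer will accept anything ≥ 0, so the candidate offers 0 and keeps 300.
Round 2 (the employer proposes): rejecting gives the candidate an expected 0.5 × 300 = 150, so the employer offers 150, keeping 150.
Round 1 (the candidate proposes): rejecting gives the employer an expected 0.5 × 150 = 75; the candidate offers that and keeps 225.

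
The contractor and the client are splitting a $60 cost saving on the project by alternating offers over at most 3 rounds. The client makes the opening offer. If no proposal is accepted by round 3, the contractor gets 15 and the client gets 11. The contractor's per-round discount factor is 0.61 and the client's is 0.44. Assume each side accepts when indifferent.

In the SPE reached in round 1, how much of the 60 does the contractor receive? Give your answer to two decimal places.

Round 3 (the client proposes): the contractor gets 15 if talks fail, so the client offers 15 and keeps 45.
Round 2 (the contractor proposes): the client can get 45 next round, worth 0.44 × 45 = 19.8 now; the contractor offers that and keeps 40.2.
Round 1 (the client proposes): the contractor can get 40.2 next round, worth 0.61 × 40.2 = 24.522 now, so the client offers 24.522, keeping 35.478.

24.52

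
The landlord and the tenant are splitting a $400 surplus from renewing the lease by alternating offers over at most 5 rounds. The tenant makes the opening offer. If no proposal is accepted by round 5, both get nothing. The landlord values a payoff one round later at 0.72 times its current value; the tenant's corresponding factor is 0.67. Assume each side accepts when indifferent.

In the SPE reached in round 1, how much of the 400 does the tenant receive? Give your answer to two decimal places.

259.11

Round 5 (the tenant proposes): the landlord will accept anything ≥ 0, so the tenant offers 0 and keeps 400.
Round 4 (the landlord proposes): the tenant can get 400 next round, worth 0.67 × 400 = 268 now, so the landlord offers 268, keeping 132.
Round 3 (the tenant proposes): the landlord can get 132 next round, worth 0.72 × 132 = 95.04 now, so the tenant offers 95.04, keeping 304.96.
Round 2 (the landlord proposes): the tenant can get 304.96 next round, worth 0.67 × 304.96 = 204.3232 now; the landlord offers that and keeps 195.6768.
Round 1 (the tenant proposes): the landlord can get 195.6768 next round, worth 0.72 × 195.6768 = 140.887296 now, so the tenant offers 140.887296, keeping 259.112704.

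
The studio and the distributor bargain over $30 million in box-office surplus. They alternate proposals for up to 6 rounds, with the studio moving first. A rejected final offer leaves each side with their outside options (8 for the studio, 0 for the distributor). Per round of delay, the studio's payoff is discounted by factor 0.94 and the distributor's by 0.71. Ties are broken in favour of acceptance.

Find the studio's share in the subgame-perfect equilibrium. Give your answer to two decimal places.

Round 6 (the distributor proposes): the studio gets 8 if talks fail, so the distributor offers 8 and keeps 22.
Round 5 (the studio proposes): the distributor can get 22 next round, worth 0.71 × 22 = 15.62 now, so the studio offers 15.62, keeping 14.38.
Round 4 (the distributor proposes): the studio can get 14.38 next round, worth 0.94 × 14.38 = 13.5172 now, so the distributor offers 13.5172, keeping 16.4828.
Round 3 (the studio proposes): the distributor can get 16.4828 next round, worth 0.71 × 16.4828 = 11.702788 now, so the studio offers 11.702788, keeping 18.297212.
Round 2 (the distributor proposes): the studio can get 18.297212 next round, worth 0.94 × 18.297212 = 17.19937928 now. The distributor offers 17.19937928 and keeps 30 − 17.19937928 = 12.80062072.
Round 1 (the studio proposes): the distributor can get 12.80062072 next round, worth 0.71 × 12.80062072 = 9.0884407112 now; the studio offers that and keeps 20.9115592888.

20.91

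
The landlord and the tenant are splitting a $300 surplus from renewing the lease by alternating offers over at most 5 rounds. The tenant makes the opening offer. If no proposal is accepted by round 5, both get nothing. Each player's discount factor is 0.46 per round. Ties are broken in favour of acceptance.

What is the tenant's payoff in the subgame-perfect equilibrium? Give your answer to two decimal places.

209.71

By backward induction:
Round 5 (the tenant proposes): the landlord will accept anything ≥ 0, so the tenant offers 0 and keeps 300.
Round 4 (the landlord proposes): the tenant can get 300 next round, worth 0.46 × 300 = 138 now; the landlord offers that and keeps 162.
Round 3 (the tenant proposes): the landlord can get 162 next round, worth 0.46 × 162 = 74.52 now, so the tenant offers 74.52, keeping 225.48.
Round 2 (the landlord proposes): the tenant can get 225.48 next round, worth 0.46 × 225.48 = 103.7208 now; the landlord offers that and keeps 196.2792.
Round 1 (the tenant proposes): the landlord can get 196.2792 next round, worth 0.46 × 196.2792 = 90.288432 now; the tenant offers that and keeps 209.711568.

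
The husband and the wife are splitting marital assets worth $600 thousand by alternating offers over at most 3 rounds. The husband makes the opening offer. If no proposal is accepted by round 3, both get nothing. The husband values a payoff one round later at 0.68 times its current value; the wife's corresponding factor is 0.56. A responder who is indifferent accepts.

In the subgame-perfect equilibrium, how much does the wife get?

Round 3 (the husband proposes): the wife will accept anything ≥ 0, so the husband offers 0 and keeps 600.
Round 2 (the wife proposes): the husband can get 600 next round, worth 0.68 × 600 = 408 now, so the wife offers 408, keeping 192.
Round 1 (the husband proposes): the wife can get 192 next round, worth 0.56 × 192 = 107.52 now, so the husband offers 107.52, keeping 492.48.

107.52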